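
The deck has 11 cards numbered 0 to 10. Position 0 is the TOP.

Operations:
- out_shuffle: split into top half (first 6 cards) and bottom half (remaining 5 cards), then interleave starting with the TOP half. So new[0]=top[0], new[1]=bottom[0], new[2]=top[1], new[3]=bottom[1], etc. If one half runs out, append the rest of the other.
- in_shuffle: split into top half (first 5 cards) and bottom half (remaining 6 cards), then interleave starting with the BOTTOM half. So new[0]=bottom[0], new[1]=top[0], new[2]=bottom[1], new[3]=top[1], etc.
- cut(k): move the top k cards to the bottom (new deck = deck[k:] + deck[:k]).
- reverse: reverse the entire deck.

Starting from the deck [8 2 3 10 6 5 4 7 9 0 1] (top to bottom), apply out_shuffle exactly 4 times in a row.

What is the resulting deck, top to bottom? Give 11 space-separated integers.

After op 1 (out_shuffle): [8 4 2 7 3 9 10 0 6 1 5]
After op 2 (out_shuffle): [8 10 4 0 2 6 7 1 3 5 9]
After op 3 (out_shuffle): [8 7 10 1 4 3 0 5 2 9 6]
After op 4 (out_shuffle): [8 0 7 5 10 2 1 9 4 6 3]

Answer: 8 0 7 5 10 2 1 9 4 6 3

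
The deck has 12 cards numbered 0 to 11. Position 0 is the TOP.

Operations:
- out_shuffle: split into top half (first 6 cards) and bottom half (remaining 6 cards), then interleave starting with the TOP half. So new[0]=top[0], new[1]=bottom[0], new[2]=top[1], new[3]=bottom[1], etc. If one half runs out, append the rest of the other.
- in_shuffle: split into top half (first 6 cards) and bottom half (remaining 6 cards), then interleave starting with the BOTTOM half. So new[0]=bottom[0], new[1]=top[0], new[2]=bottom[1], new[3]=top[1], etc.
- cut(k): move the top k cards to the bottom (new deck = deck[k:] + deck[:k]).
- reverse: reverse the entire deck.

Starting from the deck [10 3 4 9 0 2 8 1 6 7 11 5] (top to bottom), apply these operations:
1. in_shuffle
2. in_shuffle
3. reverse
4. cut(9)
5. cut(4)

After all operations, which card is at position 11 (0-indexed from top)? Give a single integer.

Answer: 4

Derivation:
After op 1 (in_shuffle): [8 10 1 3 6 4 7 9 11 0 5 2]
After op 2 (in_shuffle): [7 8 9 10 11 1 0 3 5 6 2 4]
After op 3 (reverse): [4 2 6 5 3 0 1 11 10 9 8 7]
After op 4 (cut(9)): [9 8 7 4 2 6 5 3 0 1 11 10]
After op 5 (cut(4)): [2 6 5 3 0 1 11 10 9 8 7 4]
Position 11: card 4.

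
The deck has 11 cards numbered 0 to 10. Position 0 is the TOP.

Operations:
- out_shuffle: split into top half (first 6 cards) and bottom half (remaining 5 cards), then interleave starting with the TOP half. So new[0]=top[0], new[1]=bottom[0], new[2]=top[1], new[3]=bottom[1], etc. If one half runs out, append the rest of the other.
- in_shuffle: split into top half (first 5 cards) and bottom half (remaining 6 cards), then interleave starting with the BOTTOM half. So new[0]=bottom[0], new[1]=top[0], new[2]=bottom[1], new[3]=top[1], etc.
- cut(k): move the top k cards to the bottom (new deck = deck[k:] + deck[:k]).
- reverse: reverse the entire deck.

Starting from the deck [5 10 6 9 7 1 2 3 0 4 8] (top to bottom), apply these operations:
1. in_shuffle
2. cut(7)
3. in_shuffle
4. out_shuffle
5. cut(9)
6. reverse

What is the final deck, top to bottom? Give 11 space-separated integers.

After op 1 (in_shuffle): [1 5 2 10 3 6 0 9 4 7 8]
After op 2 (cut(7)): [9 4 7 8 1 5 2 10 3 6 0]
After op 3 (in_shuffle): [5 9 2 4 10 7 3 8 6 1 0]
After op 4 (out_shuffle): [5 3 9 8 2 6 4 1 10 0 7]
After op 5 (cut(9)): [0 7 5 3 9 8 2 6 4 1 10]
After op 6 (reverse): [10 1 4 6 2 8 9 3 5 7 0]

Answer: 10 1 4 6 2 8 9 3 5 7 0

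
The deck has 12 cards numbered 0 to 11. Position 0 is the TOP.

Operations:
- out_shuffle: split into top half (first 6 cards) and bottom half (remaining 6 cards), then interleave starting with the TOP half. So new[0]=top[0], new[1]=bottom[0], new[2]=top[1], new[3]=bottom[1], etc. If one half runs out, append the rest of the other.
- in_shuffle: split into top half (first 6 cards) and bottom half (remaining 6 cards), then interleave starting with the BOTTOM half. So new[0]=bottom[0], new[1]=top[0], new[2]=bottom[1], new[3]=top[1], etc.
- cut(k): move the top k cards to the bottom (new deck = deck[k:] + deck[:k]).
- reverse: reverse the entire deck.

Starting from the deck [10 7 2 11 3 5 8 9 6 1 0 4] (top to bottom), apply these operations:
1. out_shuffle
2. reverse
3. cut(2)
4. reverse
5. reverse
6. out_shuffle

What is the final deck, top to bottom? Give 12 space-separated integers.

After op 1 (out_shuffle): [10 8 7 9 2 6 11 1 3 0 5 4]
After op 2 (reverse): [4 5 0 3 1 11 6 2 9 7 8 10]
After op 3 (cut(2)): [0 3 1 11 6 2 9 7 8 10 4 5]
After op 4 (reverse): [5 4 10 8 7 9 2 6 11 1 3 0]
After op 5 (reverse): [0 3 1 11 6 2 9 7 8 10 4 5]
After op 6 (out_shuffle): [0 9 3 7 1 8 11 10 6 4 2 5]

Answer: 0 9 3 7 1 8 11 10 6 4 2 5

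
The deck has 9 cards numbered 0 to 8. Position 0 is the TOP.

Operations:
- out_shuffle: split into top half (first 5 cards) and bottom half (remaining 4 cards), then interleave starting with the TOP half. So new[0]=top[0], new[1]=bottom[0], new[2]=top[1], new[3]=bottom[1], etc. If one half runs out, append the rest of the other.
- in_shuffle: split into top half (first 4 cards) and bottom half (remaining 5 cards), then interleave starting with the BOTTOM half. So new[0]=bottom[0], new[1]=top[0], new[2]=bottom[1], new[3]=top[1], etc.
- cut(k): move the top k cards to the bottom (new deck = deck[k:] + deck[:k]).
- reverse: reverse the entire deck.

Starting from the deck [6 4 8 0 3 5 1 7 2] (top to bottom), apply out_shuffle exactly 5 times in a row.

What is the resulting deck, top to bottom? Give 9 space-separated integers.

Answer: 6 8 3 1 2 4 0 5 7

Derivation:
After op 1 (out_shuffle): [6 5 4 1 8 7 0 2 3]
After op 2 (out_shuffle): [6 7 5 0 4 2 1 3 8]
After op 3 (out_shuffle): [6 2 7 1 5 3 0 8 4]
After op 4 (out_shuffle): [6 3 2 0 7 8 1 4 5]
After op 5 (out_shuffle): [6 8 3 1 2 4 0 5 7]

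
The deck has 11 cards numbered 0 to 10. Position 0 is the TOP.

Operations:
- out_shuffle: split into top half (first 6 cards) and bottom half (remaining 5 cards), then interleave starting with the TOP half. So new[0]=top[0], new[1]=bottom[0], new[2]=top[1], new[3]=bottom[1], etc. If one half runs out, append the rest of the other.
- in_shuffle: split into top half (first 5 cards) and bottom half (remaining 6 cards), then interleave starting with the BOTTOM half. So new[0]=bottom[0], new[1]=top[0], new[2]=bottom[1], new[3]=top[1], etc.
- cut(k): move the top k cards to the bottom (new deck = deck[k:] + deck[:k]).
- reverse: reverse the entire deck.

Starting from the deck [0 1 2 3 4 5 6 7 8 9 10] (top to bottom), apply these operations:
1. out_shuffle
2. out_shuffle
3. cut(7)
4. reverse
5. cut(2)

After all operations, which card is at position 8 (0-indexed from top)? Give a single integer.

After op 1 (out_shuffle): [0 6 1 7 2 8 3 9 4 10 5]
After op 2 (out_shuffle): [0 3 6 9 1 4 7 10 2 5 8]
After op 3 (cut(7)): [10 2 5 8 0 3 6 9 1 4 7]
After op 4 (reverse): [7 4 1 9 6 3 0 8 5 2 10]
After op 5 (cut(2)): [1 9 6 3 0 8 5 2 10 7 4]
Position 8: card 10.

Answer: 10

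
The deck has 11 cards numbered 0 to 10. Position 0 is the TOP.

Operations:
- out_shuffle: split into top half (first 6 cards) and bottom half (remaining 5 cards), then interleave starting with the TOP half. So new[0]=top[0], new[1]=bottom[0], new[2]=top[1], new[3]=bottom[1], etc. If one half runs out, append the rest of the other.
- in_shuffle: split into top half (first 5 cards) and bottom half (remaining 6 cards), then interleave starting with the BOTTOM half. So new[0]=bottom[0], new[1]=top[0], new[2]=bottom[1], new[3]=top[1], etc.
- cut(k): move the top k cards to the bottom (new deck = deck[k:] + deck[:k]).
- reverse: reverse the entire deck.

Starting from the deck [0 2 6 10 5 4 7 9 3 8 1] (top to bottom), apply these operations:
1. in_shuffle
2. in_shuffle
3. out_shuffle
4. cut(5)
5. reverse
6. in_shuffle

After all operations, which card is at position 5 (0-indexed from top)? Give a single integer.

After op 1 (in_shuffle): [4 0 7 2 9 6 3 10 8 5 1]
After op 2 (in_shuffle): [6 4 3 0 10 7 8 2 5 9 1]
After op 3 (out_shuffle): [6 8 4 2 3 5 0 9 10 1 7]
After op 4 (cut(5)): [5 0 9 10 1 7 6 8 4 2 3]
After op 5 (reverse): [3 2 4 8 6 7 1 10 9 0 5]
After op 6 (in_shuffle): [7 3 1 2 10 4 9 8 0 6 5]
Position 5: card 4.

Answer: 4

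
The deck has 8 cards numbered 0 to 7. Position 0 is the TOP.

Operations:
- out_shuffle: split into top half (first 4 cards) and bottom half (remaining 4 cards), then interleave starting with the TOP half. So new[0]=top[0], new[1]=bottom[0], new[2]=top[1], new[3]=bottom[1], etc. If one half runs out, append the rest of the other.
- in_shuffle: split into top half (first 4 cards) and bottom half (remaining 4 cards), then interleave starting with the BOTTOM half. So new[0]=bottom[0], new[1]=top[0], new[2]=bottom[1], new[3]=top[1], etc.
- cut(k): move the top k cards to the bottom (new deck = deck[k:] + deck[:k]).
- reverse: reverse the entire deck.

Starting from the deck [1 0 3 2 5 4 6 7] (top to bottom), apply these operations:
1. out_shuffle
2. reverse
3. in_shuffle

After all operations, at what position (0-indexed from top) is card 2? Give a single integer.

After op 1 (out_shuffle): [1 5 0 4 3 6 2 7]
After op 2 (reverse): [7 2 6 3 4 0 5 1]
After op 3 (in_shuffle): [4 7 0 2 5 6 1 3]
Card 2 is at position 3.

Answer: 3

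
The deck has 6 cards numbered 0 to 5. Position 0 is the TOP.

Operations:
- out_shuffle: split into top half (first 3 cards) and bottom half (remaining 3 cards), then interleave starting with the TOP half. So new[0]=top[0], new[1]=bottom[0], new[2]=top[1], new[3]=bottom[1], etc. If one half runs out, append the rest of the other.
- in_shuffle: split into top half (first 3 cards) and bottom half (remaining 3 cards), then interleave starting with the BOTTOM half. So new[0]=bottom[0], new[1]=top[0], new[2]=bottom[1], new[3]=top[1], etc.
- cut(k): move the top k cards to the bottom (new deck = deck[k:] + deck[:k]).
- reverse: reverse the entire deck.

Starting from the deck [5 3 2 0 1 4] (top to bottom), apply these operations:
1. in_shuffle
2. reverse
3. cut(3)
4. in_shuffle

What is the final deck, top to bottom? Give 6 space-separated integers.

After op 1 (in_shuffle): [0 5 1 3 4 2]
After op 2 (reverse): [2 4 3 1 5 0]
After op 3 (cut(3)): [1 5 0 2 4 3]
After op 4 (in_shuffle): [2 1 4 5 3 0]

Answer: 2 1 4 5 3 0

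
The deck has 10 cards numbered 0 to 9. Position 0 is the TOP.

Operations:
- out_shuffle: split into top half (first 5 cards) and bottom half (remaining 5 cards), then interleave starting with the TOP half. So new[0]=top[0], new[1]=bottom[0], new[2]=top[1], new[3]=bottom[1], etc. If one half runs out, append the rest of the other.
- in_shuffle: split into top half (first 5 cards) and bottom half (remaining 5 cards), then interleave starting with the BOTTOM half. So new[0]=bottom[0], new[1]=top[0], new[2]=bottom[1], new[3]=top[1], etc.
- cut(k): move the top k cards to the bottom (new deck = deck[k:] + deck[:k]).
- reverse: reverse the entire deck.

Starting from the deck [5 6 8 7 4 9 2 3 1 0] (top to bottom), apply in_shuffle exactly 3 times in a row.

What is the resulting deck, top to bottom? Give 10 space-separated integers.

After op 1 (in_shuffle): [9 5 2 6 3 8 1 7 0 4]
After op 2 (in_shuffle): [8 9 1 5 7 2 0 6 4 3]
After op 3 (in_shuffle): [2 8 0 9 6 1 4 5 3 7]

Answer: 2 8 0 9 6 1 4 5 3 7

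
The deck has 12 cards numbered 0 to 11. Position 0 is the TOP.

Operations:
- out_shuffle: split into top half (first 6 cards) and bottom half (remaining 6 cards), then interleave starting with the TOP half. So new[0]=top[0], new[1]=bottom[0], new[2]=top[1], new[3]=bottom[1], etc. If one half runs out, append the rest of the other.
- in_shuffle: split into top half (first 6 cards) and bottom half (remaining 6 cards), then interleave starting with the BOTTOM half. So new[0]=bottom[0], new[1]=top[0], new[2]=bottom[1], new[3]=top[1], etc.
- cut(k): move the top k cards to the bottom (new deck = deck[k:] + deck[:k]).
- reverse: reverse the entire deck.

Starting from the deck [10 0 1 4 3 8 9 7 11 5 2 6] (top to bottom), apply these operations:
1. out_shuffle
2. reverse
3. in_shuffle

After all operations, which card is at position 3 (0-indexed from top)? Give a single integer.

After op 1 (out_shuffle): [10 9 0 7 1 11 4 5 3 2 8 6]
After op 2 (reverse): [6 8 2 3 5 4 11 1 7 0 9 10]
After op 3 (in_shuffle): [11 6 1 8 7 2 0 3 9 5 10 4]
Position 3: card 8.

Answer: 8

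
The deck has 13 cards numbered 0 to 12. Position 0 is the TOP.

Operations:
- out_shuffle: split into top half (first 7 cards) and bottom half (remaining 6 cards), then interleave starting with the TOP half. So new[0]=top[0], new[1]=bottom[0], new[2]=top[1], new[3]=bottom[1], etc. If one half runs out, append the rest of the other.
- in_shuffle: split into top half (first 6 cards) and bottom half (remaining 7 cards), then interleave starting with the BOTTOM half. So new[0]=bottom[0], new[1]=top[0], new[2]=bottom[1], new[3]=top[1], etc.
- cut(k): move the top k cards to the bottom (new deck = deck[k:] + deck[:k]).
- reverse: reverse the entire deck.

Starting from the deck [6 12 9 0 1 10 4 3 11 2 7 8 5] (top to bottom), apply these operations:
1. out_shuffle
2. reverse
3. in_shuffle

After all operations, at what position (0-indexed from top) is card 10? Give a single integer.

Answer: 5

Derivation:
After op 1 (out_shuffle): [6 3 12 11 9 2 0 7 1 8 10 5 4]
After op 2 (reverse): [4 5 10 8 1 7 0 2 9 11 12 3 6]
After op 3 (in_shuffle): [0 4 2 5 9 10 11 8 12 1 3 7 6]
Card 10 is at position 5.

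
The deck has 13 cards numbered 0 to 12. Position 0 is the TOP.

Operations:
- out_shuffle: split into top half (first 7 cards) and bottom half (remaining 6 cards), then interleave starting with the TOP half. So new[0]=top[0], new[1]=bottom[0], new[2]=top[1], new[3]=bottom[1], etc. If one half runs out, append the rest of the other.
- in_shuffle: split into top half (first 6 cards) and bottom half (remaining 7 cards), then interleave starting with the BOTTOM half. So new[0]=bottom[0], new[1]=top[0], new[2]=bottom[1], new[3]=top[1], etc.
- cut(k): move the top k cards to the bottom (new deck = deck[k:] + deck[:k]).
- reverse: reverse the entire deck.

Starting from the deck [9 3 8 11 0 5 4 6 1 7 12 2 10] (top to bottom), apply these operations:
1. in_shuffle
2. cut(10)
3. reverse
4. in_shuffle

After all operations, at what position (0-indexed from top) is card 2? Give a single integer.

Answer: 12

Derivation:
After op 1 (in_shuffle): [4 9 6 3 1 8 7 11 12 0 2 5 10]
After op 2 (cut(10)): [2 5 10 4 9 6 3 1 8 7 11 12 0]
After op 3 (reverse): [0 12 11 7 8 1 3 6 9 4 10 5 2]
After op 4 (in_shuffle): [3 0 6 12 9 11 4 7 10 8 5 1 2]
Card 2 is at position 12.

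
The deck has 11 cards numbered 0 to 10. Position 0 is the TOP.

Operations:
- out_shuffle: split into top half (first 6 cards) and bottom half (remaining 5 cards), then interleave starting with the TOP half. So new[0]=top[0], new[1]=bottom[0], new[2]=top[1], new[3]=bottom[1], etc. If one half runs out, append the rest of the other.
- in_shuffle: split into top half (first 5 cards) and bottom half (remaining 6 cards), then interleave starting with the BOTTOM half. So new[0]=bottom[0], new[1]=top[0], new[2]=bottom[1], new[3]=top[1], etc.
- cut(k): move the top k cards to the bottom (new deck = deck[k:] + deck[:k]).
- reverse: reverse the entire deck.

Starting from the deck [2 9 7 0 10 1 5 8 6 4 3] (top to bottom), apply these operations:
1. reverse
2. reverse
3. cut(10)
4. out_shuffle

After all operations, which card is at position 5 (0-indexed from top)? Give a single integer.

After op 1 (reverse): [3 4 6 8 5 1 10 0 7 9 2]
After op 2 (reverse): [2 9 7 0 10 1 5 8 6 4 3]
After op 3 (cut(10)): [3 2 9 7 0 10 1 5 8 6 4]
After op 4 (out_shuffle): [3 1 2 5 9 8 7 6 0 4 10]
Position 5: card 8.

Answer: 8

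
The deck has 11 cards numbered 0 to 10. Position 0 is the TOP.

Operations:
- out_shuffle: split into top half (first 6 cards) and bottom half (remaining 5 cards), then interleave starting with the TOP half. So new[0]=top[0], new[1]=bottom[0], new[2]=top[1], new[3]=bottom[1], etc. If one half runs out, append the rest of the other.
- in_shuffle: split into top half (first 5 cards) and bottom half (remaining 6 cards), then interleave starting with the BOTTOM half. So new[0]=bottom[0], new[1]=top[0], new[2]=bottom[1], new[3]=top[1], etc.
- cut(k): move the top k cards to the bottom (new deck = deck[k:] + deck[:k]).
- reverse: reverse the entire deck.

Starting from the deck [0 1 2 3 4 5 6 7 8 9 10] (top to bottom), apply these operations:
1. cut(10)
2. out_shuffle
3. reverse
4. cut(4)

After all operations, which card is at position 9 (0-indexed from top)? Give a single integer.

Answer: 3

Derivation:
After op 1 (cut(10)): [10 0 1 2 3 4 5 6 7 8 9]
After op 2 (out_shuffle): [10 5 0 6 1 7 2 8 3 9 4]
After op 3 (reverse): [4 9 3 8 2 7 1 6 0 5 10]
After op 4 (cut(4)): [2 7 1 6 0 5 10 4 9 3 8]
Position 9: card 3.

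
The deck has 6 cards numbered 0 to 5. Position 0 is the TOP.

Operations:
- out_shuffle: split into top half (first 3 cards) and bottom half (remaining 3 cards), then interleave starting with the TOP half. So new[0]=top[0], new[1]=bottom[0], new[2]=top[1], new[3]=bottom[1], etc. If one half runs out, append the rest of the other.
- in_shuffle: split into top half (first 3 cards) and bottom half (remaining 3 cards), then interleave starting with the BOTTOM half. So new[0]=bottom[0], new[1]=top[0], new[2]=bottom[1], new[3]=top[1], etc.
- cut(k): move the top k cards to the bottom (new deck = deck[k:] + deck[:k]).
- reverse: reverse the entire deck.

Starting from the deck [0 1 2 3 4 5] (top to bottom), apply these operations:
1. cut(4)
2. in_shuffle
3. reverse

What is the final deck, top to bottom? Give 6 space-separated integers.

Answer: 0 3 5 2 4 1

Derivation:
After op 1 (cut(4)): [4 5 0 1 2 3]
After op 2 (in_shuffle): [1 4 2 5 3 0]
After op 3 (reverse): [0 3 5 2 4 1]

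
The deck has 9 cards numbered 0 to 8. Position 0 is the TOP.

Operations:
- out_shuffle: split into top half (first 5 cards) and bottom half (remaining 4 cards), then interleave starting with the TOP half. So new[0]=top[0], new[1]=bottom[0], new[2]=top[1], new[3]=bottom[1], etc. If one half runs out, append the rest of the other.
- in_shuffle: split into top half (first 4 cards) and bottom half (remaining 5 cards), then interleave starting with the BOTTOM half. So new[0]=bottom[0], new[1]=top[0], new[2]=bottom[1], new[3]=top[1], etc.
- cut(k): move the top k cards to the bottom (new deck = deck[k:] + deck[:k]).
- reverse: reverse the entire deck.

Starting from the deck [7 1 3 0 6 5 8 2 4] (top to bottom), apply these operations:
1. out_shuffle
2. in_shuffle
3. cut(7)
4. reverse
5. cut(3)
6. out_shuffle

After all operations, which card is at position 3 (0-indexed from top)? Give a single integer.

After op 1 (out_shuffle): [7 5 1 8 3 2 0 4 6]
After op 2 (in_shuffle): [3 7 2 5 0 1 4 8 6]
After op 3 (cut(7)): [8 6 3 7 2 5 0 1 4]
After op 4 (reverse): [4 1 0 5 2 7 3 6 8]
After op 5 (cut(3)): [5 2 7 3 6 8 4 1 0]
After op 6 (out_shuffle): [5 8 2 4 7 1 3 0 6]
Position 3: card 4.

Answer: 4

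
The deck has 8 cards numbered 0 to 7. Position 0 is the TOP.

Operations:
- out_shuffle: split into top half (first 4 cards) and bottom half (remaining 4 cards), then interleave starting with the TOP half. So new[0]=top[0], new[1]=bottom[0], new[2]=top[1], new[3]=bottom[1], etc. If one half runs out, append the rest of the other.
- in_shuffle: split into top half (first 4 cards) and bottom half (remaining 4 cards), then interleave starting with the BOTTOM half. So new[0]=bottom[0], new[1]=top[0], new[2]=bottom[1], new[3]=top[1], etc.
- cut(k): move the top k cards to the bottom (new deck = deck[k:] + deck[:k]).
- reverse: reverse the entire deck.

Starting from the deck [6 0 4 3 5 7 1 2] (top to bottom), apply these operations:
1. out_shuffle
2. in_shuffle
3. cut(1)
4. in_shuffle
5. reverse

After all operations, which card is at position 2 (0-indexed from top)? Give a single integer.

Answer: 5

Derivation:
After op 1 (out_shuffle): [6 5 0 7 4 1 3 2]
After op 2 (in_shuffle): [4 6 1 5 3 0 2 7]
After op 3 (cut(1)): [6 1 5 3 0 2 7 4]
After op 4 (in_shuffle): [0 6 2 1 7 5 4 3]
After op 5 (reverse): [3 4 5 7 1 2 6 0]
Position 2: card 5.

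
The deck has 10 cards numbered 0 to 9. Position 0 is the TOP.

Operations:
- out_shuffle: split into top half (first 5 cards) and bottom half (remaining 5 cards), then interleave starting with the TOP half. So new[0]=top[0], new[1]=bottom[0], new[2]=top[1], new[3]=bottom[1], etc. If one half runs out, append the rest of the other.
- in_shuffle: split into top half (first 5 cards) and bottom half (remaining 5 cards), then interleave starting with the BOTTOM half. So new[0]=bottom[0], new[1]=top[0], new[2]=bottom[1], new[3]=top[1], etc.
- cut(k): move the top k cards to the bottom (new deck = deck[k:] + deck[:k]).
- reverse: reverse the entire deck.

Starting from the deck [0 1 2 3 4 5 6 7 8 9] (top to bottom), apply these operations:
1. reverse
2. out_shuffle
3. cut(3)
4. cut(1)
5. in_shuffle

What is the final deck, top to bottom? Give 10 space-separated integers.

After op 1 (reverse): [9 8 7 6 5 4 3 2 1 0]
After op 2 (out_shuffle): [9 4 8 3 7 2 6 1 5 0]
After op 3 (cut(3)): [3 7 2 6 1 5 0 9 4 8]
After op 4 (cut(1)): [7 2 6 1 5 0 9 4 8 3]
After op 5 (in_shuffle): [0 7 9 2 4 6 8 1 3 5]

Answer: 0 7 9 2 4 6 8 1 3 5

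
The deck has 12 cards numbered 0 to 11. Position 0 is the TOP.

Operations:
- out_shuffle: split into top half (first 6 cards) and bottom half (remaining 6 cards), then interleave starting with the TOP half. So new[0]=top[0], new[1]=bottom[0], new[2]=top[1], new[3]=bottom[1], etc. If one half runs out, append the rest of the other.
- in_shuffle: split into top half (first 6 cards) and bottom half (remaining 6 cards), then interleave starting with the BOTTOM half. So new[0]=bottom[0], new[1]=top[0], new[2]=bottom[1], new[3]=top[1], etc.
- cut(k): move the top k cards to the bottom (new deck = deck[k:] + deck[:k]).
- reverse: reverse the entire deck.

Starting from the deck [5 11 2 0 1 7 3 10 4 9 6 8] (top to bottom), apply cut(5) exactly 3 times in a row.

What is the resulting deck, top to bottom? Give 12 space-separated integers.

Answer: 0 1 7 3 10 4 9 6 8 5 11 2

Derivation:
After op 1 (cut(5)): [7 3 10 4 9 6 8 5 11 2 0 1]
After op 2 (cut(5)): [6 8 5 11 2 0 1 7 3 10 4 9]
After op 3 (cut(5)): [0 1 7 3 10 4 9 6 8 5 11 2]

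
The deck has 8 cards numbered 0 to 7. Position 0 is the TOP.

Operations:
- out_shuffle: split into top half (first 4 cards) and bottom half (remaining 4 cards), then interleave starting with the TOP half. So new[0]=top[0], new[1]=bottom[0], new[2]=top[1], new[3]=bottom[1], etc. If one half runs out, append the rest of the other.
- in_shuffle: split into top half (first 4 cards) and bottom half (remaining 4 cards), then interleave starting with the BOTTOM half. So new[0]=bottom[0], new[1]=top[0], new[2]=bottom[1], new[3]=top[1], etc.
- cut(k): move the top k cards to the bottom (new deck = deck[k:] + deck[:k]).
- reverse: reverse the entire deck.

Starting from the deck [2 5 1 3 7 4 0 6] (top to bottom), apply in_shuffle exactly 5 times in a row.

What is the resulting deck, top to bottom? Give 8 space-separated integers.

After op 1 (in_shuffle): [7 2 4 5 0 1 6 3]
After op 2 (in_shuffle): [0 7 1 2 6 4 3 5]
After op 3 (in_shuffle): [6 0 4 7 3 1 5 2]
After op 4 (in_shuffle): [3 6 1 0 5 4 2 7]
After op 5 (in_shuffle): [5 3 4 6 2 1 7 0]

Answer: 5 3 4 6 2 1 7 0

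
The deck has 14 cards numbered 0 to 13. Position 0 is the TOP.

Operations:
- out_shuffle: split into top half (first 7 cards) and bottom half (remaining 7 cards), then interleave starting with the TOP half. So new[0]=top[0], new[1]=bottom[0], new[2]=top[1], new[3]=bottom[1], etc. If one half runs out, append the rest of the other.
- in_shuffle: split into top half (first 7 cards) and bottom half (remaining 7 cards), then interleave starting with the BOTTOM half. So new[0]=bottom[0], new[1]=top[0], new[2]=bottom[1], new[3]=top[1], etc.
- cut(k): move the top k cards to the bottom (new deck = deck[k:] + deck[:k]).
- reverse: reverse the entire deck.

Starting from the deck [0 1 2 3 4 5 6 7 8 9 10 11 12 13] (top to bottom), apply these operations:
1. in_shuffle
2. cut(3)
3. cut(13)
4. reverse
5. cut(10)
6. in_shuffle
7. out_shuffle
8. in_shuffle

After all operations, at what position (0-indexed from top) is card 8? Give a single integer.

After op 1 (in_shuffle): [7 0 8 1 9 2 10 3 11 4 12 5 13 6]
After op 2 (cut(3)): [1 9 2 10 3 11 4 12 5 13 6 7 0 8]
After op 3 (cut(13)): [8 1 9 2 10 3 11 4 12 5 13 6 7 0]
After op 4 (reverse): [0 7 6 13 5 12 4 11 3 10 2 9 1 8]
After op 5 (cut(10)): [2 9 1 8 0 7 6 13 5 12 4 11 3 10]
After op 6 (in_shuffle): [13 2 5 9 12 1 4 8 11 0 3 7 10 6]
After op 7 (out_shuffle): [13 8 2 11 5 0 9 3 12 7 1 10 4 6]
After op 8 (in_shuffle): [3 13 12 8 7 2 1 11 10 5 4 0 6 9]
Card 8 is at position 3.

Answer: 3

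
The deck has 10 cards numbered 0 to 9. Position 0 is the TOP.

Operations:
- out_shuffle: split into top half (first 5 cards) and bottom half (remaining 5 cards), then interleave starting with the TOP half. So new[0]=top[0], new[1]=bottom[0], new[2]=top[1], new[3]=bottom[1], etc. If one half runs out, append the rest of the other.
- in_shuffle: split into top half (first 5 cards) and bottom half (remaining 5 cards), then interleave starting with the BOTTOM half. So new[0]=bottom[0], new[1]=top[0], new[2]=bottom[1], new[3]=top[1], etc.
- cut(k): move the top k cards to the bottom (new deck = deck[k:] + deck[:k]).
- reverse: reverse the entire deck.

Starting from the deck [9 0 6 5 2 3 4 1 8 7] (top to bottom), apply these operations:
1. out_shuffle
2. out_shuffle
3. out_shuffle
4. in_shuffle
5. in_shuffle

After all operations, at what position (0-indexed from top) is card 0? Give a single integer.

After op 1 (out_shuffle): [9 3 0 4 6 1 5 8 2 7]
After op 2 (out_shuffle): [9 1 3 5 0 8 4 2 6 7]
After op 3 (out_shuffle): [9 8 1 4 3 2 5 6 0 7]
After op 4 (in_shuffle): [2 9 5 8 6 1 0 4 7 3]
After op 5 (in_shuffle): [1 2 0 9 4 5 7 8 3 6]
Card 0 is at position 2.

Answer: 2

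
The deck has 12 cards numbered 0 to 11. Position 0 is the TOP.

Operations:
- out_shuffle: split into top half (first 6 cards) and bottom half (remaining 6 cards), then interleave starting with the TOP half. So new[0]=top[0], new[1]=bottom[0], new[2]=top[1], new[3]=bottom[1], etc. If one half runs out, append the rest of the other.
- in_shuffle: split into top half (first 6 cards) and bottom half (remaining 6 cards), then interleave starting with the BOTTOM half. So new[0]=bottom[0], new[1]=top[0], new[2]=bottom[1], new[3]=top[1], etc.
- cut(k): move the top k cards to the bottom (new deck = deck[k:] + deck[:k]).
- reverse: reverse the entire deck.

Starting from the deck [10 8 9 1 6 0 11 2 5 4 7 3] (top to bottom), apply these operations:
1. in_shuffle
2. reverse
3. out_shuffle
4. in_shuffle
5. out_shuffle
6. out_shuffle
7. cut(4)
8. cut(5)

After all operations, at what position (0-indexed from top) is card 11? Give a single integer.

Answer: 10

Derivation:
After op 1 (in_shuffle): [11 10 2 8 5 9 4 1 7 6 3 0]
After op 2 (reverse): [0 3 6 7 1 4 9 5 8 2 10 11]
After op 3 (out_shuffle): [0 9 3 5 6 8 7 2 1 10 4 11]
After op 4 (in_shuffle): [7 0 2 9 1 3 10 5 4 6 11 8]
After op 5 (out_shuffle): [7 10 0 5 2 4 9 6 1 11 3 8]
After op 6 (out_shuffle): [7 9 10 6 0 1 5 11 2 3 4 8]
After op 7 (cut(4)): [0 1 5 11 2 3 4 8 7 9 10 6]
After op 8 (cut(5)): [3 4 8 7 9 10 6 0 1 5 11 2]
Card 11 is at position 10.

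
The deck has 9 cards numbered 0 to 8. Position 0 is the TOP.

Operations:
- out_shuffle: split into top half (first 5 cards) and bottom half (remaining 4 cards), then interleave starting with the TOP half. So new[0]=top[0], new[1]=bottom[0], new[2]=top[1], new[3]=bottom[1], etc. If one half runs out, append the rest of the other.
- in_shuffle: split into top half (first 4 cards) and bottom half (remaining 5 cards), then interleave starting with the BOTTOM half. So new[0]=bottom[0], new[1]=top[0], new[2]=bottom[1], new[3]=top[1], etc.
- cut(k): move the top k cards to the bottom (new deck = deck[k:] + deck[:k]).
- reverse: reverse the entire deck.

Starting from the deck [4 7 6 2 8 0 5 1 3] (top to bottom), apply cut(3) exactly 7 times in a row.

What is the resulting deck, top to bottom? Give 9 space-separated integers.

Answer: 2 8 0 5 1 3 4 7 6

Derivation:
After op 1 (cut(3)): [2 8 0 5 1 3 4 7 6]
After op 2 (cut(3)): [5 1 3 4 7 6 2 8 0]
After op 3 (cut(3)): [4 7 6 2 8 0 5 1 3]
After op 4 (cut(3)): [2 8 0 5 1 3 4 7 6]
After op 5 (cut(3)): [5 1 3 4 7 6 2 8 0]
After op 6 (cut(3)): [4 7 6 2 8 0 5 1 3]
After op 7 (cut(3)): [2 8 0 5 1 3 4 7 6]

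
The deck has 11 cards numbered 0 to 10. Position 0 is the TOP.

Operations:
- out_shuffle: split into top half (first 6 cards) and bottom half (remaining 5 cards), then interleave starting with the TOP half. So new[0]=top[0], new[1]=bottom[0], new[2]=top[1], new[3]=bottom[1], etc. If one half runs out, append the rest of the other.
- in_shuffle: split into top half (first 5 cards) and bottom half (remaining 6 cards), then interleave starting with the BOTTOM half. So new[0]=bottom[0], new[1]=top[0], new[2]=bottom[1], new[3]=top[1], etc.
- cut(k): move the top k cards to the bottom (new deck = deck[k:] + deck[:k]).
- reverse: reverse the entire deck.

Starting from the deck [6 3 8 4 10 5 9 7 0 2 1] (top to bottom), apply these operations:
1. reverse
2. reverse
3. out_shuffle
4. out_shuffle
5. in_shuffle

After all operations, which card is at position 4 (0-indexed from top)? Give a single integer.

Answer: 1

Derivation:
After op 1 (reverse): [1 2 0 7 9 5 10 4 8 3 6]
After op 2 (reverse): [6 3 8 4 10 5 9 7 0 2 1]
After op 3 (out_shuffle): [6 9 3 7 8 0 4 2 10 1 5]
After op 4 (out_shuffle): [6 4 9 2 3 10 7 1 8 5 0]
After op 5 (in_shuffle): [10 6 7 4 1 9 8 2 5 3 0]
Position 4: card 1.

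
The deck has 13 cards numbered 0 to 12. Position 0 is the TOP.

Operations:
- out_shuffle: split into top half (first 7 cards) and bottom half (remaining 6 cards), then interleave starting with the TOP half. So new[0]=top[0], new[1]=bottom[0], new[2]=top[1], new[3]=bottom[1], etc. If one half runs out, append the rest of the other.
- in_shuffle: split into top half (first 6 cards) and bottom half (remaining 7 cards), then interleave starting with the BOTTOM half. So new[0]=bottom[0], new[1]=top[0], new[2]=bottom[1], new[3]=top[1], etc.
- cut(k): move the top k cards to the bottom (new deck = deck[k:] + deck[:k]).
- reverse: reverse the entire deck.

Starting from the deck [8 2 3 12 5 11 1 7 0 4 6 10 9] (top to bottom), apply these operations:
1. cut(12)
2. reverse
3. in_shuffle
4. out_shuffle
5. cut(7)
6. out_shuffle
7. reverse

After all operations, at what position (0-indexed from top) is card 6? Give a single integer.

After op 1 (cut(12)): [9 8 2 3 12 5 11 1 7 0 4 6 10]
After op 2 (reverse): [10 6 4 0 7 1 11 5 12 3 2 8 9]
After op 3 (in_shuffle): [11 10 5 6 12 4 3 0 2 7 8 1 9]
After op 4 (out_shuffle): [11 0 10 2 5 7 6 8 12 1 4 9 3]
After op 5 (cut(7)): [8 12 1 4 9 3 11 0 10 2 5 7 6]
After op 6 (out_shuffle): [8 0 12 10 1 2 4 5 9 7 3 6 11]
After op 7 (reverse): [11 6 3 7 9 5 4 2 1 10 12 0 8]
Card 6 is at position 1.

Answer: 1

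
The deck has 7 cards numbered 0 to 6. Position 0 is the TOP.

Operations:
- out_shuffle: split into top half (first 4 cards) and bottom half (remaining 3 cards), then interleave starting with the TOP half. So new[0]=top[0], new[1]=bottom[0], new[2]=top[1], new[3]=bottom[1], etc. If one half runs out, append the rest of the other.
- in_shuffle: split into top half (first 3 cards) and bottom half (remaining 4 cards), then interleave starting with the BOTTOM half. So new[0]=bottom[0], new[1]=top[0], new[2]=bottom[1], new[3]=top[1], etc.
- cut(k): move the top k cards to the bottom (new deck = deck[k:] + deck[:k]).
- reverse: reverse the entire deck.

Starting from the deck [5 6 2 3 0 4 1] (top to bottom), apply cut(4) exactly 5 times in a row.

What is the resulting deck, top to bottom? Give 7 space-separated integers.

After op 1 (cut(4)): [0 4 1 5 6 2 3]
After op 2 (cut(4)): [6 2 3 0 4 1 5]
After op 3 (cut(4)): [4 1 5 6 2 3 0]
After op 4 (cut(4)): [2 3 0 4 1 5 6]
After op 5 (cut(4)): [1 5 6 2 3 0 4]

Answer: 1 5 6 2 3 0 4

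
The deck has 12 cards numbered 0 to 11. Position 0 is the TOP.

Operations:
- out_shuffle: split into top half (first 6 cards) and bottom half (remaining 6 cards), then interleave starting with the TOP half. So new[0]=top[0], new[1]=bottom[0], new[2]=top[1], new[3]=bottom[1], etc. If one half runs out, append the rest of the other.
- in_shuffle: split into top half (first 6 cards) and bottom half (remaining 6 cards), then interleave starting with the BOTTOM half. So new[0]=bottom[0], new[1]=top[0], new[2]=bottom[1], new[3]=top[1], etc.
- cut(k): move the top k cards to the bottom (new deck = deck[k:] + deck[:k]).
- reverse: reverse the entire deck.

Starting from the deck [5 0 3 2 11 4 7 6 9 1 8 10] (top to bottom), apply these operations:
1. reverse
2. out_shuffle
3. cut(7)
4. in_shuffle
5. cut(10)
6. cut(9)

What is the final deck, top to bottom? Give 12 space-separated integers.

After op 1 (reverse): [10 8 1 9 6 7 4 11 2 3 0 5]
After op 2 (out_shuffle): [10 4 8 11 1 2 9 3 6 0 7 5]
After op 3 (cut(7)): [3 6 0 7 5 10 4 8 11 1 2 9]
After op 4 (in_shuffle): [4 3 8 6 11 0 1 7 2 5 9 10]
After op 5 (cut(10)): [9 10 4 3 8 6 11 0 1 7 2 5]
After op 6 (cut(9)): [7 2 5 9 10 4 3 8 6 11 0 1]

Answer: 7 2 5 9 10 4 3 8 6 11 0 1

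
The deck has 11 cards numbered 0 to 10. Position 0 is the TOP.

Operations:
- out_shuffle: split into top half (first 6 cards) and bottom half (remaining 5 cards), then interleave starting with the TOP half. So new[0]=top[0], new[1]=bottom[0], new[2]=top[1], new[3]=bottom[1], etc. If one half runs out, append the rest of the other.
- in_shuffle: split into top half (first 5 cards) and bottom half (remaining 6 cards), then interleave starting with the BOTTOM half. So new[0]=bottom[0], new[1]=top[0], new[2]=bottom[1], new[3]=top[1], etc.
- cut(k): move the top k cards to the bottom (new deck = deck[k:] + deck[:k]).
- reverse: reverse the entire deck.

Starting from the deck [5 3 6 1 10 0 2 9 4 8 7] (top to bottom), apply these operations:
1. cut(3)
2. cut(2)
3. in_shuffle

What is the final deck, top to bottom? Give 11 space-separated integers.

Answer: 7 0 5 2 3 9 6 4 1 8 10

Derivation:
After op 1 (cut(3)): [1 10 0 2 9 4 8 7 5 3 6]
After op 2 (cut(2)): [0 2 9 4 8 7 5 3 6 1 10]
After op 3 (in_shuffle): [7 0 5 2 3 9 6 4 1 8 10]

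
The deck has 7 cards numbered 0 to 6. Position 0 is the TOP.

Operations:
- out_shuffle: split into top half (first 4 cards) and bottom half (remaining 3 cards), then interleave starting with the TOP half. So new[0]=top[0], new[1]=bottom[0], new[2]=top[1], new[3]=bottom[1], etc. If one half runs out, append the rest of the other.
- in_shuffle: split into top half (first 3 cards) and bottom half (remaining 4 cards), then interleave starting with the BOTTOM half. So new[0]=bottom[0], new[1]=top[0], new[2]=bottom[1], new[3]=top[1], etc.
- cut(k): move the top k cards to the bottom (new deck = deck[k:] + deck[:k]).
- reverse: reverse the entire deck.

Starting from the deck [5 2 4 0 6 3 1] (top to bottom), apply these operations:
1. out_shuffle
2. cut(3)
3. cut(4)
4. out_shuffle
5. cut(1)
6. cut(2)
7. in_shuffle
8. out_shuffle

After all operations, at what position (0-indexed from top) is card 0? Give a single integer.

Answer: 3

Derivation:
After op 1 (out_shuffle): [5 6 2 3 4 1 0]
After op 2 (cut(3)): [3 4 1 0 5 6 2]
After op 3 (cut(4)): [5 6 2 3 4 1 0]
After op 4 (out_shuffle): [5 4 6 1 2 0 3]
After op 5 (cut(1)): [4 6 1 2 0 3 5]
After op 6 (cut(2)): [1 2 0 3 5 4 6]
After op 7 (in_shuffle): [3 1 5 2 4 0 6]
After op 8 (out_shuffle): [3 4 1 0 5 6 2]
Card 0 is at position 3.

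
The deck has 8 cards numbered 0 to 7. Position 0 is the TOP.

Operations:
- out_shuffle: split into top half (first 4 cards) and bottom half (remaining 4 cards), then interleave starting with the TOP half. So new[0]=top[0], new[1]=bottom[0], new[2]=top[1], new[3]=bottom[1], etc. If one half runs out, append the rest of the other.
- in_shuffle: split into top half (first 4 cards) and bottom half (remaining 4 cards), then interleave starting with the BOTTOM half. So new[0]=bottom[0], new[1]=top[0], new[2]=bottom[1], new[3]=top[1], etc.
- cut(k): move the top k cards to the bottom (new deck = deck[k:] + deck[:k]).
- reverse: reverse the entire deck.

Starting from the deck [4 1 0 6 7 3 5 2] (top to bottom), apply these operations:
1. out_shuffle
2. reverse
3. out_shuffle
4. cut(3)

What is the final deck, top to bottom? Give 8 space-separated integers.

After op 1 (out_shuffle): [4 7 1 3 0 5 6 2]
After op 2 (reverse): [2 6 5 0 3 1 7 4]
After op 3 (out_shuffle): [2 3 6 1 5 7 0 4]
After op 4 (cut(3)): [1 5 7 0 4 2 3 6]

Answer: 1 5 7 0 4 2 3 6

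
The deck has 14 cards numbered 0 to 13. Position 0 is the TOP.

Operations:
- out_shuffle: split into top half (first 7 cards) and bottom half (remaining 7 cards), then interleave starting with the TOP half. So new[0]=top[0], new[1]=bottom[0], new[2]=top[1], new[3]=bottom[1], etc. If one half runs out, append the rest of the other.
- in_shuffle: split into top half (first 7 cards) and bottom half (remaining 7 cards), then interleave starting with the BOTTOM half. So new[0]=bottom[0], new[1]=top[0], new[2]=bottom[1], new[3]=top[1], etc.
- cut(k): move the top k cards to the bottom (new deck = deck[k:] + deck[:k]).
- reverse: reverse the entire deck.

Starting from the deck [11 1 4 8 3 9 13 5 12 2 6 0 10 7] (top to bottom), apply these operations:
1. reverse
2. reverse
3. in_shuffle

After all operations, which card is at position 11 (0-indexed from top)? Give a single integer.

After op 1 (reverse): [7 10 0 6 2 12 5 13 9 3 8 4 1 11]
After op 2 (reverse): [11 1 4 8 3 9 13 5 12 2 6 0 10 7]
After op 3 (in_shuffle): [5 11 12 1 2 4 6 8 0 3 10 9 7 13]
Position 11: card 9.

Answer: 9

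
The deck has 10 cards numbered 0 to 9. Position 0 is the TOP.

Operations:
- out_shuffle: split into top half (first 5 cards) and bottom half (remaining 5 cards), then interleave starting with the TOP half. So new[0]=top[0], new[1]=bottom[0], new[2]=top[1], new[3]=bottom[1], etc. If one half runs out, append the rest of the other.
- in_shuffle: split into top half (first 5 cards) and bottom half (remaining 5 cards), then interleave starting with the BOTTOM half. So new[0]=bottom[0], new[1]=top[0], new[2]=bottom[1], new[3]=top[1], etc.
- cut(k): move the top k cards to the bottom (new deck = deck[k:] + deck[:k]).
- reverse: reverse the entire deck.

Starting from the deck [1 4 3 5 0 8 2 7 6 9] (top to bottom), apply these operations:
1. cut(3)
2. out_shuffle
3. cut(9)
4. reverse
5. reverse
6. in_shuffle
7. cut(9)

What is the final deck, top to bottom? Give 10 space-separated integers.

Answer: 9 8 3 1 5 2 6 4 0 7

Derivation:
After op 1 (cut(3)): [5 0 8 2 7 6 9 1 4 3]
After op 2 (out_shuffle): [5 6 0 9 8 1 2 4 7 3]
After op 3 (cut(9)): [3 5 6 0 9 8 1 2 4 7]
After op 4 (reverse): [7 4 2 1 8 9 0 6 5 3]
After op 5 (reverse): [3 5 6 0 9 8 1 2 4 7]
After op 6 (in_shuffle): [8 3 1 5 2 6 4 0 7 9]
After op 7 (cut(9)): [9 8 3 1 5 2 6 4 0 7]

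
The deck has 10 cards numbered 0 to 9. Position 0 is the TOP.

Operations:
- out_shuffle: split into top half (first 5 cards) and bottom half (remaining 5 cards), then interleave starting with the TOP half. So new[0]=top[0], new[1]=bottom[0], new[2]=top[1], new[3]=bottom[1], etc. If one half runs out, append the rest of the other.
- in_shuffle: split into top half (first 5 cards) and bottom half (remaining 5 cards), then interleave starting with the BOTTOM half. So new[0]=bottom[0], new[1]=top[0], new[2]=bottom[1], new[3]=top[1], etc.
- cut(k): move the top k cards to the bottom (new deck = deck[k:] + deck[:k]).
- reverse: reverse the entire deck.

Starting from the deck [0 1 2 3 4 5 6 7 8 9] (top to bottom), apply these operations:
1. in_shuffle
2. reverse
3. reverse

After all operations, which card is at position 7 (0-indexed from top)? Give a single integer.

Answer: 3

Derivation:
After op 1 (in_shuffle): [5 0 6 1 7 2 8 3 9 4]
After op 2 (reverse): [4 9 3 8 2 7 1 6 0 5]
After op 3 (reverse): [5 0 6 1 7 2 8 3 9 4]
Position 7: card 3.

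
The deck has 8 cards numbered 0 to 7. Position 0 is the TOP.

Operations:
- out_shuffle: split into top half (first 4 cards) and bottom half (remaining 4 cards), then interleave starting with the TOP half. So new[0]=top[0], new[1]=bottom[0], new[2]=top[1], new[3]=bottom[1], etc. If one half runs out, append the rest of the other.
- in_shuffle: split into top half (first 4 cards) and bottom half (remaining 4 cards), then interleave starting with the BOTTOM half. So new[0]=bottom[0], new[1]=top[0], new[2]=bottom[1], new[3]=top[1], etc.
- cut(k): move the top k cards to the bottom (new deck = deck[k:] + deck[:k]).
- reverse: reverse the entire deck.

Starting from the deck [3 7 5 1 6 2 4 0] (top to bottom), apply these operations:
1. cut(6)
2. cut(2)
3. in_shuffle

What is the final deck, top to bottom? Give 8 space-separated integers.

Answer: 6 3 2 7 4 5 0 1

Derivation:
After op 1 (cut(6)): [4 0 3 7 5 1 6 2]
After op 2 (cut(2)): [3 7 5 1 6 2 4 0]
After op 3 (in_shuffle): [6 3 2 7 4 5 0 1]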